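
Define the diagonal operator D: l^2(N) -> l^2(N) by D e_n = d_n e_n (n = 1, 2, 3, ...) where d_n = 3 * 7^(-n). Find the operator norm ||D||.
||D|| = 3/7 (attained at n = 1)

For D diagonal, ||D|| = sup_n |d_n|. The sequence d_n = 3 * 7^(-n) is positive and strictly decreasing (ratio 7^(-1) < 1), so the supremum is d_1 = 3/7. Hence ||D|| = 3/7.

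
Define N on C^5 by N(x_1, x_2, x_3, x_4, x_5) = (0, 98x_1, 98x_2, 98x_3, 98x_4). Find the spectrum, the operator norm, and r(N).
sigma(N) = {0}; ||N|| = 98; r(N) = 0. (N is nilpotent with N^5 = 0.)

On C^5, N is a strictly lower-triangular matrix with 98 on the subdiagonal and zeros elsewhere, so its characteristic polynomial is lambda^5 and every eigenvalue is 0: sigma(N) = {0}. For the operator norm, N e_i = 98e_{i+1} for i = 1, ..., 4 and N e_5 = 0, so the singular values of N are 98 (with multiplicity 4) and 0; hence ||N|| = 98. The spectral radius r(N) = max|lambda| = 0. Note ||N|| > r(N) — characteristic of non-normal nilpotent operators. Indeed N^5 = 0.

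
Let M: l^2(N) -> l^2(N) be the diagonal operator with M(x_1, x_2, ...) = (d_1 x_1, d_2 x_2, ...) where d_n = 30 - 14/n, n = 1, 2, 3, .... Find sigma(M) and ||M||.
sigma(M) = {30 - 14/n : n ≥ 1} ∪ {30}; ||M|| = 30

A bounded diagonal operator on l^2 with diagonal entries d_n has spectrum equal to the closure of {d_n : n ≥ 1}: every d_n is an eigenvalue (with eigenvector e_n), so {d_n} ⊂ sigma(M); the spectrum is closed, so its closure is too; and for lambda not in the closure, (M - lambda I) has bounded inverse (the diagonal entries 1/(d_n - lambda) are bounded). For our sequence d_n = 30 - 14/n, n = 1, 2, 3, ...:
  - {d_n} = {30 - 14/n : n ≥ 1}; the only limit point is 30
  - closure = {30 - 14/n : n ≥ 1} ∪ {30}
For the norm: a diagonal operator has ||M|| = sup_n |d_n|. Here d_n = 30 - 14/n increases monotonically from d_1 = 16 toward 30, with all terms in [16, 30); so sup_n |d_n| = 30 (the supremum is the limit, not attained). So ||M|| = 30.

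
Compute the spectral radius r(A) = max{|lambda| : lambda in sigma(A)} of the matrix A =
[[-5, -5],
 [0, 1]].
r(A) = 5

The eigenvalues of A are the roots of its characteristic polynomial. With M = A (coefficients from the trace and determinant):
  p(λ) = det(λ I - M) = λ^2 + 4λ - 5.
For λ^2 + 4λ - 5 the discriminant is 36. It is a perfect square (6^2), so the roots are rational: λ = (-4 ± 6)/2 = 1, -5.
Thus the eigenvalues (to 4 decimals) are 1 (modulus 1); -5 (modulus 5). The spectral radius is the largest modulus: r(A) = 5. (Cross-check: r(A) ≤ ||A||_2 ≈ 7.1067; equality holds whenever A is normal, though it can also hold for some non-normal A.)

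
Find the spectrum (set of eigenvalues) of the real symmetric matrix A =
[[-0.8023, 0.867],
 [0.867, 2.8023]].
sigma(A) ≈ {-1, 3}

A is real symmetric, so its spectrum consists of real eigenvalues. Expanding the characteristic polynomial of the displayed matrix gives
  det(λ I - A) = p(λ) = λ^2 + (-2)λ + (-3).
Solving p(λ) = 0 yields eigenvalues ≈ -1, 3. (A is shown rounded to 4 decimals, so these recover the underlying integer eigenvalues to within that precision.)
Verification: the trace of A = 2 equals the sum of eigenvalues 2, and det(A) ≈ -3.0000 matches the eigenvalue product -3.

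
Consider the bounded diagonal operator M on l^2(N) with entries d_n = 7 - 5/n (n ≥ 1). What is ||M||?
||M|| = 7

For a diagonal operator on l^2 with entries d_n, ||M|| = sup_n |d_n|. Here d_1 = 2, d_2 = 9/2, ..., and d_n = 7 - 5/n increases monotonically toward 7. All terms lie in [2, 7), so |d_n| = d_n and the supremum is the limit 7, which is not attained by any individual d_n. Hence ||M|| = 7.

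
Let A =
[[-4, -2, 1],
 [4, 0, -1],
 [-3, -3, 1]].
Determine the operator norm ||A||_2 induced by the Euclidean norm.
||A||_2 ≈ 7.2112 (= sqrt(largest eigenvalue of A^T A))

||A||_2 = sigma_max(A) = sqrt(lambda_max(A^T A)). Form the symmetric matrix M = A^T A =
[[41, 17, -11],
 [17, 13, -5],
 [-11, -5, 3]].
Its characteristic polynomial (trace, sum of principal 2x2 minors, determinant of M give the coefficients) is
  p(λ) = det(λ I - M) = λ^3 - 57λ^2 + 260λ - 4.
No integer candidate from the rational root theorem (±divisors of 4) is a root, so the roots are irrational. The cubic discriminant is Δ = 147431920 > 0, so there are three distinct real roots. p(0) = -4 and p(1) = 200 have opposite signs, so a root lies in (0, 1); Newton's method refines it to λ ≈ 0.0154. p(4) = 188 and p(5) = -4 have opposite signs, so a root lies in (4, 5); Newton's method refines it to λ ≈ 4.9829. p(52) = -4 and p(53) = 2540 have opposite signs, so a root lies in (52, 53); Newton's method refines it to λ ≈ 52.0016. Check (Vieta): the three roots sum to 57, matching tr M = 57.
So the eigenvalues of A^T A are ≈ 0.0154, 4.9829, 52.0016 (all ≥ 0, as they must be for A^T A). The largest is λ_max ≈ 52.0016, hence ||A||_2 = sqrt(λ_max) ≈ 7.2112.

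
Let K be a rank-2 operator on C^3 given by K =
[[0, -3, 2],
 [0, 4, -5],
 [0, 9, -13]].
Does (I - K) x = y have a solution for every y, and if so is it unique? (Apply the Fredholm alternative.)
(I - K) is invertible (det(I - K) = 3 ≠ 0), so for every y in C^3 the equation (I - K) x = y has a unique solution.

K has rank 2 and factors as K = U V^T = u1 v1^T + u2 v2^T with u1 = (0, 1, 3), v1 = (0, 1, -3), u2 = (1, -1, -2), v2 = (0, -3, 2) (multiplying out reproduces the displayed K). The nonzero eigenvalues of U V^T coincide with those of the 2 x 2 matrix G = V^T U = [[v1·u1, v1·u2], [v2·u1, v2·u2]] = [[-8, 5], [3, -1]], and by the Sylvester determinant identity det(I_3 - U V^T) = det(I_2 - V^T U) = det([[9, -5], [-3, 2]]) = (9)(2) - (-5)(-3) = 3. (Direct check: I - K =
[[1, 3, -2],
 [0, -3, 5],
 [0, -9, 14]]
has determinant 3.) The finite-dimensional Fredholm alternative says: either (I - K) is invertible, or ker(I - K) ≠ {0} and then range(I - K) = ker((I - K)^*)^⊥, with dim ker(I - K) = dim ker((I - K)^*). Since det(I - K) ≠ 0, 1 is not an eigenvalue of K and ker(I - K) = {0}, so we are in the first case: for every y there is a unique x = (I - K)^(-1) y. (Explicitly, by the Woodbury identity, (I - U V^T)^(-1) = I + U (I_2 - G)^(-1) V^T.)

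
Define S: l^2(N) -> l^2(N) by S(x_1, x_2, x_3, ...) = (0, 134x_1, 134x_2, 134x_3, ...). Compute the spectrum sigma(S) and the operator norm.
sigma(S) = closed disk {z in C : |z| ≤ 134}; ||S|| = 134

Note S = 134·U where U is the unit right shift (U x)_k = x_{k-1} (with x_0 := 0); so ||S|| = 134||U|| and sigma(S) = 134·sigma(U). ||S x||^2 = sum_{k≥1} |134x_k|^2 = 17956||x||^2, so ||S|| = 134 and sigma(S) ⊂ {|z| ≤ 134}. For any |lambda| < 134, the equation (S - lambda I) x = 0 forces x_1 = 0, then 134x_k = lambda x_{k+1} ⇒ x = 0, so S has no eigenvalues. But (S - lambda I) is not surjective for |lambda| < 134: solving (S - lambda I) x = e_1 would require x_n proportional to (lambda/134)^(-n), which is not in l^2. So every |lambda| < 134 lies in the residual spectrum. The boundary |lambda| = 134 is in the approximate point spectrum (the spectrum is closed). Hence sigma(S) is the closed disk of radius 134.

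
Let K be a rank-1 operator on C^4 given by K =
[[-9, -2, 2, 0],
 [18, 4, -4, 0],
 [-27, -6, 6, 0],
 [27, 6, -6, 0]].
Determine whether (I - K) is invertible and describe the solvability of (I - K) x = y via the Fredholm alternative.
(I - K) is singular (det(I - K) = 0, i.e. 1 ∈ sigma(K)). (I - K) x = y is solvable iff y ⊥ ker((I - K)^*) = span{(-9, -2, 2, 0)}, i.e. iff -9y_1 - 2y_2 + 2y_3 = 0. When solvable, the solutions are x = y + c·(1, -2, 3, -3), c arbitrary (ker(I - K) = span{(1, -2, 3, -3)}, dimension 1).

K has rank 1, so it is an outer product K = u v^T: every row of K is a multiple of one row vector. Reading off the entries, u = (1, -2, 3, -3) and v = (-9, -2, 2, 0) (row i of K equals u_i·v^T). A rank-one matrix u v^T satisfies K u = u (v·u) and kills the (3)-dimensional subspace v^⊥, so its characteristic polynomial is lambda^3 (lambda - v·u) with v·u = tr K = 1. Hence the eigenvalues of I - K are 1 (multiplicity 3) and 1 - (1) = 0, so det(I - K) = 0. (Direct check: I - K =
[[10, 2, -2, 0],
 [-18, -3, 4, 0],
 [27, 6, -5, 0],
 [-27, -6, 6, 1]]
has determinant 0.) So 1 is an eigenvalue of K and (I - K) is not invertible. The finite-dimensional Fredholm alternative says: either (I - K) is invertible, or ker(I - K) ≠ {0} and then range(I - K) = ker((I - K)^*)^⊥, with dim ker(I - K) = dim ker((I - K)^*). We are in the second case, so we need both kernels. Kernel of I - K: (I - K) u = u - u (v·u) = u - u = 0, so ker(I - K) = span{u} = span{(1, -2, 3, -3)} (it is exactly 1-dimensional because rank(I - K) = 3). Kernel of the adjoint: K is real, so (I - K)^* = I - K^T = I - v u^T, and (I - v u^T) v = v - v (u·v) = 0; hence ker((I - K)^*) = span{v} = span{(-9, -2, 2, 0)}. Therefore (I - K) x = y is solvable iff <y, v> = 0, i.e. iff -9y_1 - 2y_2 + 2y_3 = 0. When this holds, K y = u (v·y) = 0, so (I - K) y = y and x = y is a particular solution; the full solution set is the line x = y + c·u = y + c·(1, -2, 3, -3), c ∈ C.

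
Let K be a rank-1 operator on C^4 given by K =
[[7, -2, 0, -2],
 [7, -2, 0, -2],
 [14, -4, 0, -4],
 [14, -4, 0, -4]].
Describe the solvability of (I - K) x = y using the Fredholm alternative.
(I - K) is singular (det(I - K) = 0, i.e. 1 ∈ sigma(K)). (I - K) x = y is solvable iff y ⊥ ker((I - K)^*) = span{(7, -2, 0, -2)}, i.e. iff 7y_1 - 2y_2 - 2y_4 = 0. When solvable, the solutions are x = y + c·(1, 1, 2, 2), c arbitrary (ker(I - K) = span{(1, 1, 2, 2)}, dimension 1).

K has rank 1, so it is an outer product K = u v^T: every row of K is a multiple of one row vector. Reading off the entries, u = (1, 1, 2, 2) and v = (7, -2, 0, -2) (row i of K equals u_i·v^T). A rank-one matrix u v^T satisfies K u = u (v·u) and kills the (3)-dimensional subspace v^⊥, so its characteristic polynomial is lambda^3 (lambda - v·u) with v·u = tr K = 1. Hence the eigenvalues of I - K are 1 (multiplicity 3) and 1 - (1) = 0, so det(I - K) = 0. (Direct check: I - K =
[[-6, 2, 0, 2],
 [-7, 3, 0, 2],
 [-14, 4, 1, 4],
 [-14, 4, 0, 5]]
has determinant 0.) So 1 is an eigenvalue of K and (I - K) is not invertible. The finite-dimensional Fredholm alternative says: either (I - K) is invertible, or ker(I - K) ≠ {0} and then range(I - K) = ker((I - K)^*)^⊥, with dim ker(I - K) = dim ker((I - K)^*). We are in the second case, so we need both kernels. Kernel of I - K: (I - K) u = u - u (v·u) = u - u = 0, so ker(I - K) = span{u} = span{(1, 1, 2, 2)} (it is exactly 1-dimensional because rank(I - K) = 3). Kernel of the adjoint: K is real, so (I - K)^* = I - K^T = I - v u^T, and (I - v u^T) v = v - v (u·v) = 0; hence ker((I - K)^*) = span{v} = span{(7, -2, 0, -2)}. Therefore (I - K) x = y is solvable iff <y, v> = 0, i.e. iff 7y_1 - 2y_2 - 2y_4 = 0. When this holds, K y = u (v·y) = 0, so (I - K) y = y and x = y is a particular solution; the full solution set is the line x = y + c·u = y + c·(1, 1, 2, 2), c ∈ C.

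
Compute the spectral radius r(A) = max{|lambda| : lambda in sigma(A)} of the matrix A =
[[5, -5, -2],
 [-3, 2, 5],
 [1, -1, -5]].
r(A) ≈ 7.1023

The eigenvalues of A are the roots of its characteristic polynomial. With M = A (coefficients from the trace, the sum of principal 2x2 minors, and det A):
  p(λ) = det(λ I - M) = λ^3 - 2λ^2 - 33λ - 23.
No integer candidate from the rational root theorem (±divisors of 23) is a root, so the roots are irrational. The cubic discriminant is Δ = 105761 > 0, so there are three distinct real roots. p(-5) = -33 and p(-4) = 13 have opposite signs, so a root lies in (-5, -4); Newton's method refines it to λ ≈ -4.3595. p(-1) = 7 and p(0) = -23 have opposite signs, so a root lies in (-1, 0); Newton's method refines it to λ ≈ -0.7428. p(7) = -9 and p(8) = 97 have opposite signs, so a root lies in (7, 8); Newton's method refines it to λ ≈ 7.1023. Check (Vieta): the three roots sum to 2, matching tr M = 2.
Thus the eigenvalues (to 4 decimals) are -4.3595 (modulus 4.3595); -0.7428 (modulus 0.7428); 7.1023 (modulus 7.1023). The spectral radius is the largest modulus: r(A) ≈ 7.1023. (Cross-check: r(A) ≤ ||A||_2 ≈ 9.9335; equality holds whenever A is normal, though it can also hold for some non-normal A.)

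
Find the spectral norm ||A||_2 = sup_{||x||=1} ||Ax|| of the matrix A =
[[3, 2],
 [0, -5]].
||A||_2 = sqrt((38 + sqrt(544))/2) ≈ 5.5373 (= sqrt(largest eigenvalue of A^T A))

||A||_2 = sigma_max(A) = sqrt(lambda_max(A^T A)). Form the symmetric matrix M = A^T A =
[[9, 6],
 [6, 29]].
Its characteristic polynomial (trace, determinant of M give the coefficients) is
  p(λ) = det(λ I - M) = λ^2 - 38λ + 225.
For λ^2 - 38λ + 225 the discriminant is 544. It is nonnegative but not a perfect square, so the roots are real and irrational: λ = (38 ± sqrt(544))/2 ≈ 30.6619, 7.3381.
So the eigenvalues of A^T A are ≈ 7.3381, 30.6619 (all ≥ 0, as they must be for A^T A). The largest is λ_max = (38 + sqrt(544))/2 ≈ 30.6619, hence ||A||_2 = sqrt(λ_max) = sqrt((38 + sqrt(544))/2) ≈ 5.5373.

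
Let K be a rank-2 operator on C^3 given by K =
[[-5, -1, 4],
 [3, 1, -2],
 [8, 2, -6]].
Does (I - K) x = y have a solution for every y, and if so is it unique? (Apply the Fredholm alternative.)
(I - K) is invertible (det(I - K) = 5 ≠ 0), so for every y in C^3 the equation (I - K) x = y has a unique solution.

K has rank 2 and factors as K = U V^T = u1 v1^T + u2 v2^T with u1 = (-1, 0, 1), v1 = (2, 0, -2), u2 = (1, -1, -2), v2 = (-3, -1, 2) (multiplying out reproduces the displayed K). The nonzero eigenvalues of U V^T coincide with those of the 2 x 2 matrix G = V^T U = [[v1·u1, v1·u2], [v2·u1, v2·u2]] = [[-4, 6], [5, -6]], and by the Sylvester determinant identity det(I_3 - U V^T) = det(I_2 - V^T U) = det([[5, -6], [-5, 7]]) = (5)(7) - (-6)(-5) = 5. (Direct check: I - K =
[[6, 1, -4],
 [-3, 0, 2],
 [-8, -2, 7]]
has determinant 5.) The finite-dimensional Fredholm alternative says: either (I - K) is invertible, or ker(I - K) ≠ {0} and then range(I - K) = ker((I - K)^*)^⊥, with dim ker(I - K) = dim ker((I - K)^*). Since det(I - K) ≠ 0, 1 is not an eigenvalue of K and ker(I - K) = {0}, so we are in the first case: for every y there is a unique x = (I - K)^(-1) y. (Explicitly, by the Woodbury identity, (I - U V^T)^(-1) = I + U (I_2 - G)^(-1) V^T.)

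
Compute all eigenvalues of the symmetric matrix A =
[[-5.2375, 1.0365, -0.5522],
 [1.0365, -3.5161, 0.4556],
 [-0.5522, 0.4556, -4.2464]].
sigma(A) ≈ {-6, -4, -3}

A is real symmetric, so its spectrum consists of real eigenvalues. Expanding the characteristic polynomial of the displayed matrix gives
  det(λ I - A) = p(λ) = λ^3 + (13)λ^2 + (54)λ + (72).
Solving p(λ) = 0 yields eigenvalues ≈ -6, -4, -3. (A is shown rounded to 4 decimals, so these recover the underlying integer eigenvalues to within that precision.)
Verification: the trace of A = -13 equals the sum of eigenvalues -13, and det(A) ≈ -72.0001 matches the eigenvalue product -72.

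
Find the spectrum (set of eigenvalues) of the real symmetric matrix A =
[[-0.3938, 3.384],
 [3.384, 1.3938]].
sigma(A) ≈ {-3, 4}

A is real symmetric, so its spectrum consists of real eigenvalues. Expanding the characteristic polynomial of the displayed matrix gives
  det(λ I - A) = p(λ) = λ^2 + (-1)λ + (-12).
Solving p(λ) = 0 yields eigenvalues ≈ -3, 4. (A is shown rounded to 4 decimals, so these recover the underlying integer eigenvalues to within that precision.)
Verification: the trace of A = 1 equals the sum of eigenvalues 1, and det(A) ≈ -12.0003 matches the eigenvalue product -12.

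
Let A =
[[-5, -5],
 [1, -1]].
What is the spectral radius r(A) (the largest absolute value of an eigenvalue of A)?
r(A) = sqrt(10) ≈ 3.1623

The eigenvalues of A are the roots of its characteristic polynomial. With M = A (coefficients from the trace and determinant):
  p(λ) = det(λ I - M) = λ^2 + 6λ + 10.
For λ^2 + 6λ + 10 the discriminant is -4. It is negative, so the roots are the complex-conjugate pair λ = -3 ± (sqrt(4)/2) i ≈ -3 ± 1i. For a conjugate pair the product of the roots equals the constant term, so |λ|^2 = 10 and |λ| = sqrt(10) ≈ 3.1623.
Thus the eigenvalues (to 4 decimals) are -3 ± 1i (modulus 3.1623). The spectral radius is the largest modulus: r(A) = sqrt(10) ≈ 3.1623. (Cross-check: r(A) ≤ ||A||_2 ≈ 7.0711; equality holds whenever A is normal, though it can also hold for some non-normal A.)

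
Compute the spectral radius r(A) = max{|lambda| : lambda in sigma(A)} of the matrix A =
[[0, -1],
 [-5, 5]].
r(A) = (5 + sqrt(45))/2 ≈ 5.8541

The eigenvalues of A are the roots of its characteristic polynomial. With M = A (coefficients from the trace and determinant):
  p(λ) = det(λ I - M) = λ^2 - 5λ - 5.
For λ^2 - 5λ - 5 the discriminant is 45. It is nonnegative but not a perfect square, so the roots are real and irrational: λ = (5 ± sqrt(45))/2 ≈ 5.8541, -0.8541.
Thus the eigenvalues (to 4 decimals) are 5.8541 (modulus 5.8541); -0.8541 (modulus 0.8541). The spectral radius is the largest modulus: r(A) = (5 + sqrt(45))/2 ≈ 5.8541. (Cross-check: r(A) ≤ ||A||_2 ≈ 7.1067; equality holds whenever A is normal, though it can also hold for some non-normal A.)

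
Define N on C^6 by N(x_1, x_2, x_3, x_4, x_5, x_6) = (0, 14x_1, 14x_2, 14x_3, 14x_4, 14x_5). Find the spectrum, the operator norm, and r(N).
sigma(N) = {0}; ||N|| = 14; r(N) = 0. (N is nilpotent with N^6 = 0.)

On C^6, N is a strictly lower-triangular matrix with 14 on the subdiagonal and zeros elsewhere, so its characteristic polynomial is lambda^6 and every eigenvalue is 0: sigma(N) = {0}. For the operator norm, N e_i = 14e_{i+1} for i = 1, ..., 5 and N e_6 = 0, so the singular values of N are 14 (with multiplicity 5) and 0; hence ||N|| = 14. The spectral radius r(N) = max|lambda| = 0. Note ||N|| > r(N) — characteristic of non-normal nilpotent operators. Indeed N^6 = 0.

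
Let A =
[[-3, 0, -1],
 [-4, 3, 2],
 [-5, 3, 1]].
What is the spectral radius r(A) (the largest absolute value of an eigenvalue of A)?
r(A) ≈ 5.1282

The eigenvalues of A are the roots of its characteristic polynomial. With M = A (coefficients from the trace, the sum of principal 2x2 minors, and det A):
  p(λ) = det(λ I - M) = λ^3 - λ^2 - 20λ - 6.
No integer candidate from the rational root theorem (±divisors of 6) is a root, so the roots are irrational. The cubic discriminant is Δ = 29244 > 0, so there are three distinct real roots. p(-4) = -6 and p(-3) = 18 have opposite signs, so a root lies in (-4, -3); Newton's method refines it to λ ≈ -3.8221. p(-1) = 12 and p(0) = -6 have opposite signs, so a root lies in (-1, 0); Newton's method refines it to λ ≈ -0.3061. p(5) = -6 and p(6) = 54 have opposite signs, so a root lies in (5, 6); Newton's method refines it to λ ≈ 5.1282. Check (Vieta): the three roots sum to 1, matching tr M = 1.
Thus the eigenvalues (to 4 decimals) are -3.8221 (modulus 3.8221); -0.3061 (modulus 0.3061); 5.1282 (modulus 5.1282). The spectral radius is the largest modulus: r(A) ≈ 5.1282. (Cross-check: r(A) ≤ ||A||_2 ≈ 8.2565; equality holds whenever A is normal, though it can also hold for some non-normal A.)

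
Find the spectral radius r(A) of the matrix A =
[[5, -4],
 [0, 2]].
r(A) = 5

The eigenvalues of A are the roots of its characteristic polynomial. With M = A (coefficients from the trace and determinant):
  p(λ) = det(λ I - M) = λ^2 - 7λ + 10.
For λ^2 - 7λ + 10 the discriminant is 9. It is a perfect square (3^2), so the roots are rational: λ = (7 ± 3)/2 = 5, 2.
Thus the eigenvalues (to 4 decimals) are 5 (modulus 5); 2 (modulus 2). The spectral radius is the largest modulus: r(A) = 5. (Cross-check: r(A) ≤ ||A||_2 ≈ 6.5311; equality holds whenever A is normal, though it can also hold for some non-normal A.)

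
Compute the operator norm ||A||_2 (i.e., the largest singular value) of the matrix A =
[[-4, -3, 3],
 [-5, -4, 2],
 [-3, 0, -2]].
||A||_2 ≈ 8.9516 (= sqrt(largest eigenvalue of A^T A))

||A||_2 = sigma_max(A) = sqrt(lambda_max(A^T A)). Form the symmetric matrix M = A^T A =
[[50, 32, -16],
 [32, 25, -17],
 [-16, -17, 17]].
Its characteristic polynomial (trace, sum of principal 2x2 minors, determinant of M give the coefficients) is
  p(λ) = det(λ I - M) = λ^3 - 92λ^2 + 956λ - 400.
No integer candidate from the rational root theorem (±divisors of 400) is a root, so the roots are irrational. The cubic discriminant is Δ = 3623696640 > 0, so there are three distinct real roots. p(0) = -400 and p(1) = 465 have opposite signs, so a root lies in (0, 1); Newton's method refines it to λ ≈ 0.4367. p(11) = 315 and p(12) = -448 have opposite signs, so a root lies in (11, 12); Newton's method refines it to λ ≈ 11.4314. p(80) = -720 and p(81) = 4865 have opposite signs, so a root lies in (80, 81); Newton's method refines it to λ ≈ 80.132. Check (Vieta): the three roots sum to 92, matching tr M = 92.
So the eigenvalues of A^T A are ≈ 0.4367, 11.4314, 80.132 (all ≥ 0, as they must be for A^T A). The largest is λ_max ≈ 80.132, hence ||A||_2 = sqrt(λ_max) ≈ 8.9516.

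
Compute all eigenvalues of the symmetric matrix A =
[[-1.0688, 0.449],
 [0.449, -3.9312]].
sigma(A) ≈ {-4, -1}

A is real symmetric, so its spectrum consists of real eigenvalues. Expanding the characteristic polynomial of the displayed matrix gives
  det(λ I - A) = p(λ) = λ^2 + (5)λ + (4).
Solving p(λ) = 0 yields eigenvalues ≈ -4, -1. (A is shown rounded to 4 decimals, so these recover the underlying integer eigenvalues to within that precision.)
Verification: the trace of A = -5 equals the sum of eigenvalues -5, and det(A) ≈ 4.0001 matches the eigenvalue product 4.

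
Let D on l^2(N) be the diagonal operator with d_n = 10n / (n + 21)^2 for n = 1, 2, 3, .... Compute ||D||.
||D|| = 5/42 (attained at n = 21)

For D diagonal, ||D|| = sup_n |d_n|. Treat f(x) = 10x / (x + 21)^2 for real x > 0. By the quotient rule, f'(x) = 10(21 - x)/(x + 21)^3, which is positive for x < 21 and negative for x > 21. So f has a unique maximum at x = 21, and since 21 is a positive integer, the supremum over n ≥ 1 is attained at n = 21: d_21 = 10·21/(21 + 21)^2 = 10·21/1764 = 5/42. Hence ||D|| = 5/42.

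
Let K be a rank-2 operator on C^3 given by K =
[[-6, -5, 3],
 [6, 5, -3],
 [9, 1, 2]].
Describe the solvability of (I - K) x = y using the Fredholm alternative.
(I - K) is invertible (det(I - K) = -26 ≠ 0), so for every y in C^3 the equation (I - K) x = y has a unique solution.

K has rank 2 and factors as K = U V^T = u1 v1^T + u2 v2^T with u1 = (-2, 2, 3), v1 = (3, 1, 0), u2 = (-3, 3, -2), v2 = (0, 1, -1) (multiplying out reproduces the displayed K). The nonzero eigenvalues of U V^T coincide with those of the 2 x 2 matrix G = V^T U = [[v1·u1, v1·u2], [v2·u1, v2·u2]] = [[-4, -6], [-1, 5]], and by the Sylvester determinant identity det(I_3 - U V^T) = det(I_2 - V^T U) = det([[5, 6], [1, -4]]) = (5)(-4) - (6)(1) = -26. (Direct check: I - K =
[[7, 5, -3],
 [-6, -4, 3],
 [-9, -1, -1]]
has determinant -26.) The finite-dimensional Fredholm alternative says: either (I - K) is invertible, or ker(I - K) ≠ {0} and then range(I - K) = ker((I - K)^*)^⊥, with dim ker(I - K) = dim ker((I - K)^*). Since det(I - K) ≠ 0, 1 is not an eigenvalue of K and ker(I - K) = {0}, so we are in the first case: for every y there is a unique x = (I - K)^(-1) y. (Explicitly, by the Woodbury identity, (I - U V^T)^(-1) = I + U (I_2 - G)^(-1) V^T.)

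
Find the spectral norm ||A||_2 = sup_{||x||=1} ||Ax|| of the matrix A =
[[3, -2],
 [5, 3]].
||A||_2 = sqrt((47 + sqrt(765))/2) ≈ 6.1098 (= sqrt(largest eigenvalue of A^T A))

||A||_2 = sigma_max(A) = sqrt(lambda_max(A^T A)). Form the symmetric matrix M = A^T A =
[[34, 9],
 [9, 13]].
Its characteristic polynomial (trace, determinant of M give the coefficients) is
  p(λ) = det(λ I - M) = λ^2 - 47λ + 361.
For λ^2 - 47λ + 361 the discriminant is 765. It is nonnegative but not a perfect square, so the roots are real and irrational: λ = (47 ± sqrt(765))/2 ≈ 37.3293, 9.6707.
So the eigenvalues of A^T A are ≈ 9.6707, 37.3293 (all ≥ 0, as they must be for A^T A). The largest is λ_max = (47 + sqrt(765))/2 ≈ 37.3293, hence ||A||_2 = sqrt(λ_max) = sqrt((47 + sqrt(765))/2) ≈ 6.1098.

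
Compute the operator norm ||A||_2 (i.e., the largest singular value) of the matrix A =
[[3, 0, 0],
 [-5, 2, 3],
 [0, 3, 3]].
||A||_2 ≈ 7.0982 (= sqrt(largest eigenvalue of A^T A))

||A||_2 = sigma_max(A) = sqrt(lambda_max(A^T A)). Form the symmetric matrix M = A^T A =
[[34, -10, -15],
 [-10, 13, 15],
 [-15, 15, 18]].
Its characteristic polynomial (trace, sum of principal 2x2 minors, determinant of M give the coefficients) is
  p(λ) = det(λ I - M) = λ^3 - 65λ^2 + 738λ - 81.
No integer candidate from the rational root theorem (±divisors of 81) is a root, so the roots are irrational. The cubic discriminant is Δ = 674116425 > 0, so there are three distinct real roots. p(0) = -81 and p(1) = 593 have opposite signs, so a root lies in (0, 1); Newton's method refines it to λ ≈ 0.1108. p(14) = 255 and p(15) = -261 have opposite signs, so a root lies in (14, 15); Newton's method refines it to λ ≈ 14.5046. p(50) = -681 and p(51) = 1143 have opposite signs, so a root lies in (50, 51); Newton's method refines it to λ ≈ 50.3846. Check (Vieta): the three roots sum to 65, matching tr M = 65.
So the eigenvalues of A^T A are ≈ 0.1108, 14.5046, 50.3846 (all ≥ 0, as they must be for A^T A). The largest is λ_max ≈ 50.3846, hence ||A||_2 = sqrt(λ_max) ≈ 7.0982.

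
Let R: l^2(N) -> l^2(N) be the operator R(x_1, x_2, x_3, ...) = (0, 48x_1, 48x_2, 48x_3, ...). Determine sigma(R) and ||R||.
sigma(R) = closed disk {z in C : |z| ≤ 48}; ||R|| = 48

Note R = 48·U where U is the unit right shift (U x)_k = x_{k-1} (with x_0 := 0); so ||R|| = 48||U|| and sigma(R) = 48·sigma(U). ||R x||^2 = sum_{k≥1} |48x_k|^2 = 2304||x||^2, so ||R|| = 48 and sigma(R) ⊂ {|z| ≤ 48}. For any |lambda| < 48, the equation (R - lambda I) x = 0 forces x_1 = 0, then 48x_k = lambda x_{k+1} ⇒ x = 0, so R has no eigenvalues. But (R - lambda I) is not surjective for |lambda| < 48: solving (R - lambda I) x = e_1 would require x_n proportional to (lambda/48)^(-n), which is not in l^2. So every |lambda| < 48 lies in the residual spectrum. The boundary |lambda| = 48 is in the approximate point spectrum (the spectrum is closed). Hence sigma(R) is the closed disk of radius 48.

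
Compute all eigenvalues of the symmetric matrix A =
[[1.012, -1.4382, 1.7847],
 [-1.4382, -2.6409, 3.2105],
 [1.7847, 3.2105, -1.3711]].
sigma(A) ≈ {-6, 1, 2}

A is real symmetric, so its spectrum consists of real eigenvalues. Expanding the characteristic polynomial of the displayed matrix gives
  det(λ I - A) = p(λ) = λ^3 + (3)λ^2 + (-16)λ + (12).
Solving p(λ) = 0 yields eigenvalues ≈ -6, 1, 2. (A is shown rounded to 4 decimals, so these recover the underlying integer eigenvalues to within that precision.)
Verification: the trace of A = -3 equals the sum of eigenvalues -3, and det(A) ≈ -12.0001 matches the eigenvalue product -12.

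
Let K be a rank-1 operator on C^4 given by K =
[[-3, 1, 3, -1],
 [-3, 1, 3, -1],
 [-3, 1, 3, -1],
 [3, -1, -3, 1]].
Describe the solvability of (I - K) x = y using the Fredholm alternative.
(I - K) is invertible (det(I - K) = -1 ≠ 0), so for every y in C^4 the equation (I - K) x = y has a unique solution.

K has rank 1, so it is an outer product K = u v^T: every row of K is a multiple of one row vector. Reading off the entries, u = (-1, -1, -1, 1) and v = (3, -1, -3, 1) (row i of K equals u_i·v^T). A rank-one matrix u v^T satisfies K u = u (v·u) and kills the (3)-dimensional subspace v^⊥, so its characteristic polynomial is lambda^3 (lambda - v·u) with v·u = tr K = 2. Hence the eigenvalues of I - K are 1 (multiplicity 3) and 1 - (2) = -1, so det(I - K) = -1. (Direct check: I - K =
[[4, -1, -3, 1],
 [3, 0, -3, 1],
 [3, -1, -2, 1],
 [-3, 1, 3, 0]]
has determinant -1.) The finite-dimensional Fredholm alternative says: either (I - K) is invertible, or ker(I - K) ≠ {0} and then range(I - K) = ker((I - K)^*)^⊥, with dim ker(I - K) = dim ker((I - K)^*). Since det(I - K) ≠ 0, 1 is not an eigenvalue of K and ker(I - K) = {0}, so we are in the first case: for every y there is a unique x = (I - K)^(-1) y. Explicitly, by the Sherman–Morrison formula, (I - u v^T)^(-1) = I + u v^T/(1 - v·u), i.e. (I - K)^(-1) = I - K.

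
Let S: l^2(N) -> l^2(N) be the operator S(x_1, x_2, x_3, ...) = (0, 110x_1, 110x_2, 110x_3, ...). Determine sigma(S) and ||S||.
sigma(S) = closed disk {z in C : |z| ≤ 110}; ||S|| = 110

Note S = 110·U where U is the unit right shift (U x)_k = x_{k-1} (with x_0 := 0); so ||S|| = 110||U|| and sigma(S) = 110·sigma(U). ||S x||^2 = sum_{k≥1} |110x_k|^2 = 12100||x||^2, so ||S|| = 110 and sigma(S) ⊂ {|z| ≤ 110}. For any |lambda| < 110, the equation (S - lambda I) x = 0 forces x_1 = 0, then 110x_k = lambda x_{k+1} ⇒ x = 0, so S has no eigenvalues. But (S - lambda I) is not surjective for |lambda| < 110: solving (S - lambda I) x = e_1 would require x_n proportional to (lambda/110)^(-n), which is not in l^2. So every |lambda| < 110 lies in the residual spectrum. The boundary |lambda| = 110 is in the approximate point spectrum (the spectrum is closed). Hence sigma(S) is the closed disk of radius 110.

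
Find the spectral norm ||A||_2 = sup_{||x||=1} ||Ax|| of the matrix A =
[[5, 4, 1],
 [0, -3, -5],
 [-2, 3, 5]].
||A||_2 ≈ 8.8329 (= sqrt(largest eigenvalue of A^T A))

||A||_2 = sigma_max(A) = sqrt(lambda_max(A^T A)). Form the symmetric matrix M = A^T A =
[[29, 14, -5],
 [14, 34, 34],
 [-5, 34, 51]].
Its characteristic polynomial (trace, sum of principal 2x2 minors, determinant of M give the coefficients) is
  p(λ) = det(λ I - M) = λ^3 - 114λ^2 + 2822λ - 1156.
No integer candidate from the rational root theorem (±divisors of 1156) is a root, so the roots are irrational. The cubic discriminant is Δ = 13409331808 > 0, so there are three distinct real roots. p(0) = -1156 and p(1) = 1553 have opposite signs, so a root lies in (0, 1); Newton's method refines it to λ ≈ 0.4166. p(35) = 839 and p(36) = -652 have opposite signs, so a root lies in (35, 36); Newton's method refines it to λ ≈ 35.5639. p(78) = -64 and p(79) = 3347 have opposite signs, so a root lies in (78, 79); Newton's method refines it to λ ≈ 78.0194. Check (Vieta): the three roots sum to 114, matching tr M = 114.
So the eigenvalues of A^T A are ≈ 0.4166, 35.5639, 78.0194 (all ≥ 0, as they must be for A^T A). The largest is λ_max ≈ 78.0194, hence ||A||_2 = sqrt(λ_max) ≈ 8.8329.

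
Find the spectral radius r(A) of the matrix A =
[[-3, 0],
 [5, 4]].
r(A) = 4

The eigenvalues of A are the roots of its characteristic polynomial. With M = A (coefficients from the trace and determinant):
  p(λ) = det(λ I - M) = λ^2 - λ - 12.
For λ^2 - λ - 12 the discriminant is 49. It is a perfect square (7^2), so the roots are rational: λ = (1 ± 7)/2 = 4, -3.
Thus the eigenvalues (to 4 decimals) are 4 (modulus 4); -3 (modulus 3). The spectral radius is the largest modulus: r(A) = 4. (Cross-check: r(A) ≤ ||A||_2 ≈ 6.8507; equality holds whenever A is normal, though it can also hold for some non-normal A.)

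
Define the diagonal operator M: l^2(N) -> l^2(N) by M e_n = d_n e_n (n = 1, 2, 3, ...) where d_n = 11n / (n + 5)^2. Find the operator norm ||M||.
||M|| = 11/20 (attained at n = 5)

For M diagonal, ||M|| = sup_n |d_n|. Treat f(x) = 11x / (x + 5)^2 for real x > 0. By the quotient rule, f'(x) = 11(5 - x)/(x + 5)^3, which is positive for x < 5 and negative for x > 5. So f has a unique maximum at x = 5, and since 5 is a positive integer, the supremum over n ≥ 1 is attained at n = 5: d_5 = 11·5/(5 + 5)^2 = 11·5/100 = 11/20. Hence ||M|| = 11/20.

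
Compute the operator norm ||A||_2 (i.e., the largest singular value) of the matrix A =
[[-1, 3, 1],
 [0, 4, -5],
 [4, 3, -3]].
||A||_2 ≈ 8.0946 (= sqrt(largest eigenvalue of A^T A))

||A||_2 = sigma_max(A) = sqrt(lambda_max(A^T A)). Form the symmetric matrix M = A^T A =
[[17, 9, -13],
 [9, 34, -26],
 [-13, -26, 35]].
Its characteristic polynomial (trace, sum of principal 2x2 minors, determinant of M give the coefficients) is
  p(λ) = det(λ I - M) = λ^3 - 86λ^2 + 1437λ - 6241.
No integer candidate from the rational root theorem (±divisors of 6241) is a root, so the roots are irrational. The cubic discriminant is Δ = 355869457 > 0, so there are three distinct real roots. p(7) = -53 and p(8) = 263 have opposite signs, so a root lies in (7, 8); Newton's method refines it to λ ≈ 7.143. p(13) = 103 and p(14) = -235 have opposite signs, so a root lies in (13, 14); Newton's method refines it to λ ≈ 13.3348. p(65) = -1561 and p(66) = 1481 have opposite signs, so a root lies in (65, 66); Newton's method refines it to λ ≈ 65.5222. Check (Vieta): the three roots sum to 86, matching tr M = 86.
So the eigenvalues of A^T A are ≈ 7.143, 13.3348, 65.5222 (all ≥ 0, as they must be for A^T A). The largest is λ_max ≈ 65.5222, hence ||A||_2 = sqrt(λ_max) ≈ 8.0946.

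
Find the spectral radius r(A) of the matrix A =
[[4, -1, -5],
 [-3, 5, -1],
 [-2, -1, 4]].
r(A) ≈ 6.5509

The eigenvalues of A are the roots of its characteristic polynomial. With M = A (coefficients from the trace, the sum of principal 2x2 minors, and det A):
  p(λ) = det(λ I - M) = λ^3 - 13λ^2 + 42λ + 3.
No integer candidate from the rational root theorem (±divisors of 3) is a root, so the roots are irrational. The cubic discriminant is Δ = -1599 < 0, so there is one real root and a complex-conjugate pair. p(-1) = -53 and p(0) = 3 have opposite signs, so a root lies in (-1, 0); Newton's method refines it to λ ≈ -0.0699. Dividing out (λ - (-0.0699)) leaves approximately λ^2 - 13.0699λ + 42.9137. For λ^2 - 13.0699λ + 42.9137 the discriminant is -0.8323. It is negative, so the remaining roots are the complex-conjugate pair λ ≈ 6.535 ± 0.4561i. Their product equals the constant term, so |λ|^2 ≈ 42.9137 and |λ| ≈ 6.5509.
Thus the eigenvalues (to 4 decimals) are -0.0699 (modulus 0.0699); 6.535 ± 0.4561i (modulus 6.5509). The spectral radius is the largest modulus: r(A) ≈ 6.5509. (Cross-check: r(A) ≤ ||A||_2 ≈ 7.9376; equality holds whenever A is normal, though it can also hold for some non-normal A.)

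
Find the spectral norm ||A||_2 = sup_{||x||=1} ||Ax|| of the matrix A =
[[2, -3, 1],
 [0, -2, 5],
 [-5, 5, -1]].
||A||_2 ≈ 8.4993 (= sqrt(largest eigenvalue of A^T A))

||A||_2 = sigma_max(A) = sqrt(lambda_max(A^T A)). Form the symmetric matrix M = A^T A =
[[29, -31, 7],
 [-31, 38, -18],
 [7, -18, 27]].
Its characteristic polynomial (trace, sum of principal 2x2 minors, determinant of M give the coefficients) is
  p(λ) = det(λ I - M) = λ^3 - 94λ^2 + 1577λ - 361.
No integer candidate from the rational root theorem (±divisors of 361) is a root, so the roots are irrational. The cubic discriminant is Δ = 6047325073 > 0, so there are three distinct real roots. p(0) = -361 and p(1) = 1123 have opposite signs, so a root lies in (0, 1); Newton's method refines it to λ ≈ 0.2321. p(21) = 563 and p(22) = -515 have opposite signs, so a root lies in (21, 22); Newton's method refines it to λ ≈ 21.5291. p(72) = -865 and p(73) = 2851 have opposite signs, so a root lies in (72, 73); Newton's method refines it to λ ≈ 72.2388. Check (Vieta): the three roots sum to 94, matching tr M = 94.
So the eigenvalues of A^T A are ≈ 0.2321, 21.5291, 72.2388 (all ≥ 0, as they must be for A^T A). The largest is λ_max ≈ 72.2388, hence ||A||_2 = sqrt(λ_max) ≈ 8.4993.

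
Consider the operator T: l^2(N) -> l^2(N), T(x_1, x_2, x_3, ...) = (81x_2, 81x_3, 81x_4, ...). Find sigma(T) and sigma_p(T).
sigma(T) = closed disk {z in C : |z| ≤ 81}; sigma_p(T) = open disk {z in C : |z| < 81}

Note T = 81·V where V is the unit left shift (V x)_k = x_{k+1}; so sigma(T) = 81·sigma(V) and ||T|| = 81||V||. ||T x||^2 = 6561sum_{k≥2} |x_k|^2 ≤ 6561||x||^2, with equality on {x : x_1 = 0}, so ||T|| = 81. For any lambda with |lambda| < 81, set r = lambda/81 (|r| < 1); the vector x = (1, r, r^2, ...) is in l^2 and satisfies T x = 81(r, r^2, ...) = lambda x, so lambda is an eigenvalue. On the boundary |lambda| = 81 the geometric series diverges, so no l^2 eigenvector exists, but these lambda lie in the approximate point spectrum. Hence sigma(T) is the closed disk of radius 81 and sigma_p(T) is the open disk.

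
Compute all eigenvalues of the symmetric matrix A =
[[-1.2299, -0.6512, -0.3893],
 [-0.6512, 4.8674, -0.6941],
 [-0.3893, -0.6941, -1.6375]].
sigma(A) ≈ {-2, -1, 5}

A is real symmetric, so its spectrum consists of real eigenvalues. Expanding the characteristic polynomial of the displayed matrix gives
  det(λ I - A) = p(λ) = λ^3 + (-2)λ^2 + (-13)λ + (-10).
Solving p(λ) = 0 yields eigenvalues ≈ -2, -1, 5. (A is shown rounded to 4 decimals, so these recover the underlying integer eigenvalues to within that precision.)
Verification: the trace of A = 2 equals the sum of eigenvalues 2, and det(A) ≈ 10.0001 matches the eigenvalue product 10.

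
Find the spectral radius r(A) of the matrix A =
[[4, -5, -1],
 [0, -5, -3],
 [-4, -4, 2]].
r(A) ≈ 7.0162

The eigenvalues of A are the roots of its characteristic polynomial. With M = A (coefficients from the trace, the sum of principal 2x2 minors, and det A):
  p(λ) = det(λ I - M) = λ^3 - λ^2 - 38λ + 128.
No integer candidate from the rational root theorem (±divisors of 128) is a root, so the roots are irrational. The cubic discriminant is Δ = -133372 < 0, so there is one real root and a complex-conjugate pair. p(-8) = -144 and p(-7) = 2 have opposite signs, so a root lies in (-8, -7); Newton's method refines it to λ ≈ -7.0162. Dividing out (λ - (-7.0162)) leaves approximately λ^2 - 8.0162λ + 18.2435. For λ^2 - 8.0162λ + 18.2435 the discriminant is -8.7142. It is negative, so the remaining roots are the complex-conjugate pair λ ≈ 4.0081 ± 1.476i. Their product equals the constant term, so |λ|^2 ≈ 18.2435 and |λ| ≈ 4.2712.
Thus the eigenvalues (to 4 decimals) are -7.0162 (modulus 7.0162); 4.0081 ± 1.476i (modulus 4.2712). The spectral radius is the largest modulus: r(A) ≈ 7.0162. (Cross-check: r(A) ≤ ||A||_2 ≈ 8.3552; equality holds whenever A is normal, though it can also hold for some non-normal A.)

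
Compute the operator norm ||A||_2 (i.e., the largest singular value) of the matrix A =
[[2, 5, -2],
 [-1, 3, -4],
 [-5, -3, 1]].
||A||_2 ≈ 8.4022 (= sqrt(largest eigenvalue of A^T A))

||A||_2 = sigma_max(A) = sqrt(lambda_max(A^T A)). Form the symmetric matrix M = A^T A =
[[30, 22, -5],
 [22, 43, -25],
 [-5, -25, 21]].
Its characteristic polynomial (trace, sum of principal 2x2 minors, determinant of M give the coefficients) is
  p(λ) = det(λ I - M) = λ^3 - 94λ^2 + 1689λ - 2601.
No integer candidate from the rational root theorem (±divisors of 2601) is a root, so the roots are irrational. The cubic discriminant is Δ = 4542709905 > 0, so there are three distinct real roots. p(1) = -1005 and p(2) = 409 have opposite signs, so a root lies in (1, 2); Newton's method refines it to λ ≈ 1.6974. p(21) = 675 and p(22) = -291 have opposite signs, so a root lies in (21, 22); Newton's method refines it to λ ≈ 21.7051. p(70) = -1971 and p(71) = 1375 have opposite signs, so a root lies in (70, 71); Newton's method refines it to λ ≈ 70.5975. Check (Vieta): the three roots sum to 94, matching tr M = 94.
So the eigenvalues of A^T A are ≈ 1.6974, 21.7051, 70.5975 (all ≥ 0, as they must be for A^T A). The largest is λ_max ≈ 70.5975, hence ||A||_2 = sqrt(λ_max) ≈ 8.4022.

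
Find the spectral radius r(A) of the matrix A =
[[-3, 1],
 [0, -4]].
r(A) = 4

The eigenvalues of A are the roots of its characteristic polynomial. With M = A (coefficients from the trace and determinant):
  p(λ) = det(λ I - M) = λ^2 + 7λ + 12.
For λ^2 + 7λ + 12 the discriminant is 1. It is a perfect square (1^2), so the roots are rational: λ = (-7 ± 1)/2 = -3, -4.
Thus the eigenvalues (to 4 decimals) are -3 (modulus 3); -4 (modulus 4). The spectral radius is the largest modulus: r(A) = 4. (Cross-check: r(A) ≤ ||A||_2 ≈ 4.2426; equality holds whenever A is normal, though it can also hold for some non-normal A.)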